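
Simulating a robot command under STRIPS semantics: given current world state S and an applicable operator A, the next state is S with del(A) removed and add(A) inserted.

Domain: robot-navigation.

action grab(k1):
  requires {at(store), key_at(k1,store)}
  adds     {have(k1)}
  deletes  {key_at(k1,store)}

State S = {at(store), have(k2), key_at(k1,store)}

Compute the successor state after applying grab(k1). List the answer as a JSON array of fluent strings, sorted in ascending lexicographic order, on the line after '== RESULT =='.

Compute (S \ del) ∪ add:
  pre ⊆ S: {at(store), key_at(k1,store)} ⊆ S  — applicable
  S \ del = {at(store), have(k2)}
  ∪ add   = {at(store), have(k1), have(k2)}

== RESULT ==
["at(store)", "have(k1)", "have(k2)"]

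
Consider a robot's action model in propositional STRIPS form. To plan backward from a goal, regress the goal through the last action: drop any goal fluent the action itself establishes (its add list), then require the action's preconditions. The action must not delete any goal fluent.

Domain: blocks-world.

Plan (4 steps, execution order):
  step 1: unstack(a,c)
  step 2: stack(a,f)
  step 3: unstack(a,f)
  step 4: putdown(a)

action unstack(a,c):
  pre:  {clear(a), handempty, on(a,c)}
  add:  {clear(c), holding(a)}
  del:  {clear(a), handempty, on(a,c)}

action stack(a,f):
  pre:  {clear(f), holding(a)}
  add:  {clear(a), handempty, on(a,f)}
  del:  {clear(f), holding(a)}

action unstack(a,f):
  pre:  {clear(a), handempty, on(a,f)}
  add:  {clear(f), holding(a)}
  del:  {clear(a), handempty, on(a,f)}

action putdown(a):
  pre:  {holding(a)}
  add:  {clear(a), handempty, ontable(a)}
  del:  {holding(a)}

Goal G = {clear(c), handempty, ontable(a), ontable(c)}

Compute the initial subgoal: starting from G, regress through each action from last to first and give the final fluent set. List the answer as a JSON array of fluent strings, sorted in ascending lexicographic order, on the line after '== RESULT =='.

Work backward from the goal:
  through step 4 (putdown(a)): drop {handempty, ontable(a)}, keep {clear(c), ontable(c)}, require {holding(a)}
    → {clear(c), holding(a), ontable(c)}
  through step 3 (unstack(a,f)): drop {holding(a)}, keep {clear(c), ontable(c)}, require {clear(a), handempty, on(a,f)}
    → {clear(a), clear(c), handempty, on(a,f), ontable(c)}
  through step 2 (stack(a,f)): drop {clear(a), handempty, on(a,f)}, keep {clear(c), ontable(c)}, require {clear(f), holding(a)}
    → {clear(c), clear(f), holding(a), ontable(c)}
  through step 1 (unstack(a,c)): drop {clear(c), holding(a)}, keep {clear(f), ontable(c)}, require {clear(a), handempty, on(a,c)}
    → {clear(a), clear(f), handempty, on(a,c), ontable(c)}

== RESULT ==
["clear(a)", "clear(f)", "handempty", "on(a,c)", "ontable(c)"]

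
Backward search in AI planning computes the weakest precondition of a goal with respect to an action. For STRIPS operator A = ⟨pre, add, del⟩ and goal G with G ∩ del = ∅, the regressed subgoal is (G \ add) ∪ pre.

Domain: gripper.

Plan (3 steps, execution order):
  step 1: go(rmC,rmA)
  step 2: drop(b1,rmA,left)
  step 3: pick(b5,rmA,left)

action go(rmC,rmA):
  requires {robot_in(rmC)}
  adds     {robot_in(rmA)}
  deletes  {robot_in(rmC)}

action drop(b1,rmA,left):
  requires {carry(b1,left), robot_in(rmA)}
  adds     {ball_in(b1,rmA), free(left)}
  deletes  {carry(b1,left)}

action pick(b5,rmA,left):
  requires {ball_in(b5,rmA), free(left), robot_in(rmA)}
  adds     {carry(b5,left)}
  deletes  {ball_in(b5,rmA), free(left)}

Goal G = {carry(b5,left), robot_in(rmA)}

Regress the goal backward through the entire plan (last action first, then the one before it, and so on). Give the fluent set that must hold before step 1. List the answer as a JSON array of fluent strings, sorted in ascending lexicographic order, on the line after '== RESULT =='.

Regress step by step:
  through step 3 (pick(b5,rmA,left)): drop {carry(b5,left)}, keep {robot_in(rmA)}, require {ball_in(b5,rmA), free(left), robot_in(rmA)}
    → {ball_in(b5,rmA), free(left), robot_in(rmA)}
  through step 2 (drop(b1,rmA,left)): drop {free(left)}, keep {ball_in(b5,rmA), robot_in(rmA)}, require {carry(b1,left), robot_in(rmA)}
    → {ball_in(b5,rmA), carry(b1,left), robot_in(rmA)}
  through step 1 (go(rmC,rmA)): drop {robot_in(rmA)}, keep {ball_in(b5,rmA), carry(b1,left)}, require {robot_in(rmC)}
    → {ball_in(b5,rmA), carry(b1,left), robot_in(rmC)}

== RESULT ==
["ball_in(b5,rmA)", "carry(b1,left)", "robot_in(rmC)"]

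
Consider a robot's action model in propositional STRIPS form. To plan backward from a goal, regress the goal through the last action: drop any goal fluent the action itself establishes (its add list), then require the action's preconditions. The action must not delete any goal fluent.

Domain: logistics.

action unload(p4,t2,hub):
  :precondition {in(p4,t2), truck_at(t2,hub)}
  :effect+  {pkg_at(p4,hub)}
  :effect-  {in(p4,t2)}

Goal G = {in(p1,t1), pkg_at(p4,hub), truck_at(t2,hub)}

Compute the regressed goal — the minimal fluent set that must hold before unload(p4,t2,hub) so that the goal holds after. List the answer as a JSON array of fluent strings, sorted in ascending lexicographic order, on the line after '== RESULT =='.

Regress:
  G ∩ del = {}  (empty — regression defined)
  G \ add = {in(p1,t1), pkg_at(p4,hub), truck_at(t2,hub)} \ {pkg_at(p4,hub)} = {in(p1,t1), truck_at(t2,hub)}
  ∪ pre   = {in(p1,t1), truck_at(t2,hub)} ∪ {in(p4,t2), truck_at(t2,hub)}
          = {in(p1,t1), in(p4,t2), truck_at(t2,hub)}

== RESULT ==
["in(p1,t1)", "in(p4,t2)", "truck_at(t2,hub)"]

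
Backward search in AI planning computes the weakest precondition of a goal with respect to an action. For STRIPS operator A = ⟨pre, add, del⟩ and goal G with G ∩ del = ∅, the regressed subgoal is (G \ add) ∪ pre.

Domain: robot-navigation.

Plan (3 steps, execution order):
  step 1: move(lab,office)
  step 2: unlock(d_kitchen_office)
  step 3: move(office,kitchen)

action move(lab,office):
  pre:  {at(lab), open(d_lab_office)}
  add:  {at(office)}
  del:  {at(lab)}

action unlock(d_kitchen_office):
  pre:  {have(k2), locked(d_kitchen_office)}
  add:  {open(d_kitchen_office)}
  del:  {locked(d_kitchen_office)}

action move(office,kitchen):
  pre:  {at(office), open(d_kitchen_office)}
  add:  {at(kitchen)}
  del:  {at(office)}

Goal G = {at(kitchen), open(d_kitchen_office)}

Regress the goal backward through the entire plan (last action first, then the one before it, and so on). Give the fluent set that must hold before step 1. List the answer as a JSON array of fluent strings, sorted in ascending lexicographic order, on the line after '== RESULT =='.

Regress step by step:
  through step 3 (move(office,kitchen)): drop {at(kitchen)}, keep {open(d_kitchen_office)}, require {at(office), open(d_kitchen_office)}
    → {at(office), open(d_kitchen_office)}
  through step 2 (unlock(d_kitchen_office)): drop {open(d_kitchen_office)}, keep {at(office)}, require {have(k2), locked(d_kitchen_office)}
    → {at(office), have(k2), locked(d_kitchen_office)}
  through step 1 (move(lab,office)): drop {at(office)}, keep {have(k2), locked(d_kitchen_office)}, require {at(lab), open(d_lab_office)}
    → {at(lab), have(k2), locked(d_kitchen_office), open(d_lab_office)}

== RESULT ==
["at(lab)", "have(k2)", "locked(d_kitchen_office)", "open(d_lab_office)"]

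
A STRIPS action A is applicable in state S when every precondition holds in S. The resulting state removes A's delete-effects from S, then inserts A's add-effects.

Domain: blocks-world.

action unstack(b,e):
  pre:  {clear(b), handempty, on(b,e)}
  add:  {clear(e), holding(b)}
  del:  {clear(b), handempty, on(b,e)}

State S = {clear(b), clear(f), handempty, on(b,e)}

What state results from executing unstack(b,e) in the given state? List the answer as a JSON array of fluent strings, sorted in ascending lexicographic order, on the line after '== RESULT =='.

Compute (S \ del) ∪ add:
  pre ⊆ S: {clear(b), handempty, on(b,e)} ⊆ S  — applicable
  S \ del = {clear(f)}
  ∪ add   = {clear(e), clear(f), holding(b)}

== RESULT ==
["clear(e)", "clear(f)", "holding(b)"]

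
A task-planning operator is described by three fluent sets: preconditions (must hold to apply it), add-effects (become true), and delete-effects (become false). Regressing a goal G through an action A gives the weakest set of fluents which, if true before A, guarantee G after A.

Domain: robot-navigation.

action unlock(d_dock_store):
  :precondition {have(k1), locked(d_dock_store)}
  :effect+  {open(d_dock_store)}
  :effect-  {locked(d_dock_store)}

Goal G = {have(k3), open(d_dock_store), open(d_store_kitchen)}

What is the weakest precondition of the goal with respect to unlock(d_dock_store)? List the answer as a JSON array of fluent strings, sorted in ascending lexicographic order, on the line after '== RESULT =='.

Regress:
  G ∩ del = {}  (empty — regression defined)
  G \ add = {have(k3), open(d_dock_store), open(d_store_kitchen)} \ {open(d_dock_store)} = {have(k3), open(d_store_kitchen)}
  ∪ pre   = {have(k3), open(d_store_kitchen)} ∪ {have(k1), locked(d_dock_store)}
          = {have(k1), have(k3), locked(d_dock_store), open(d_store_kitchen)}

== RESULT ==
["have(k1)", "have(k3)", "locked(d_dock_store)", "open(d_store_kitchen)"]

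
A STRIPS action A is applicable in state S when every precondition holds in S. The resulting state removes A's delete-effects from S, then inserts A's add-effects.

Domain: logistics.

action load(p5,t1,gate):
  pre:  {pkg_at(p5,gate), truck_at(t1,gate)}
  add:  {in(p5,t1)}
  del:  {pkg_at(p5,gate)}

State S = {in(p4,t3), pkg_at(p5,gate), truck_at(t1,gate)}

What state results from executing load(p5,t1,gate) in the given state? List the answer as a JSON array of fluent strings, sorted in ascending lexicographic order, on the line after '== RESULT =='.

Progress:
  pre ⊆ S: {pkg_at(p5,gate), truck_at(t1,gate)} ⊆ S  — applicable
  S \ del = {in(p4,t3), truck_at(t1,gate)}
  ∪ add   = {in(p4,t3), in(p5,t1), truck_at(t1,gate)}

== RESULT ==
["in(p4,t3)", "in(p5,t1)", "truck_at(t1,gate)"]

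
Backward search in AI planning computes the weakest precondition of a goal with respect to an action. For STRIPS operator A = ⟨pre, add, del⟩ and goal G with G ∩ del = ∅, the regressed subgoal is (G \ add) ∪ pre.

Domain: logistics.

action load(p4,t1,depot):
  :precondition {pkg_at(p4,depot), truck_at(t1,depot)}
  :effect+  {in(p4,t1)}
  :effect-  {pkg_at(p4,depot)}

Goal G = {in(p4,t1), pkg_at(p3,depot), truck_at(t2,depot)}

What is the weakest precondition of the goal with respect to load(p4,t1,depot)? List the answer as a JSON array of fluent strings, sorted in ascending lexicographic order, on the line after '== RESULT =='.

Compute (G \ add) ∪ pre:
  G ∩ del = {}  (empty — regression defined)
  G \ add = {in(p4,t1), pkg_at(p3,depot), truck_at(t2,depot)} \ {in(p4,t1)} = {pkg_at(p3,depot), truck_at(t2,depot)}
  ∪ pre   = {pkg_at(p3,depot), truck_at(t2,depot)} ∪ {pkg_at(p4,depot), truck_at(t1,depot)}
          = {pkg_at(p3,depot), pkg_at(p4,depot), truck_at(t1,depot), truck_at(t2,depot)}

== RESULT ==
["pkg_at(p3,depot)", "pkg_at(p4,depot)", "truck_at(t1,depot)", "truck_at(t2,depot)"]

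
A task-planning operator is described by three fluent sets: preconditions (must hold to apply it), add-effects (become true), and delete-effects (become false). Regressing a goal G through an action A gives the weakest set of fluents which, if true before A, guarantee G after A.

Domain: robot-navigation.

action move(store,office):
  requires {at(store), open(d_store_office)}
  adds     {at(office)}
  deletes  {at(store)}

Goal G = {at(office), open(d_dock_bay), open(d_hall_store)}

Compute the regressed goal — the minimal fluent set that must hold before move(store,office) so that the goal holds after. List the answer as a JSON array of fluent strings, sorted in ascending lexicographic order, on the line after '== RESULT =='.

Regress:
  G ∩ del = {}  (empty — regression defined)
  G \ add = {at(office), open(d_dock_bay), open(d_hall_store)} \ {at(office)} = {open(d_dock_bay), open(d_hall_store)}
  ∪ pre   = {open(d_dock_bay), open(d_hall_store)} ∪ {at(store), open(d_store_office)}
          = {at(store), open(d_dock_bay), open(d_hall_store), open(d_store_office)}

== RESULT ==
["at(store)", "open(d_dock_bay)", "open(d_hall_store)", "open(d_store_office)"]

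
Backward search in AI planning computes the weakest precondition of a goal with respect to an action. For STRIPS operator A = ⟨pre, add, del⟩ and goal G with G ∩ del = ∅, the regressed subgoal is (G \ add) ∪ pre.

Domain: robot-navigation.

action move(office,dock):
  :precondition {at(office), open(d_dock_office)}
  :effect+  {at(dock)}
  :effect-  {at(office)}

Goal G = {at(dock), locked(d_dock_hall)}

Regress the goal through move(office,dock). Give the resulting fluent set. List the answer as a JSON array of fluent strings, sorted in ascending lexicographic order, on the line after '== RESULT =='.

Regress:
  G ∩ del = {}  (empty — regression defined)
  G \ add = {at(dock), locked(d_dock_hall)} \ {at(dock)} = {locked(d_dock_hall)}
  ∪ pre   = {locked(d_dock_hall)} ∪ {at(office), open(d_dock_office)}
          = {at(office), locked(d_dock_hall), open(d_dock_office)}

== RESULT ==
["at(office)", "locked(d_dock_hall)", "open(d_dock_office)"]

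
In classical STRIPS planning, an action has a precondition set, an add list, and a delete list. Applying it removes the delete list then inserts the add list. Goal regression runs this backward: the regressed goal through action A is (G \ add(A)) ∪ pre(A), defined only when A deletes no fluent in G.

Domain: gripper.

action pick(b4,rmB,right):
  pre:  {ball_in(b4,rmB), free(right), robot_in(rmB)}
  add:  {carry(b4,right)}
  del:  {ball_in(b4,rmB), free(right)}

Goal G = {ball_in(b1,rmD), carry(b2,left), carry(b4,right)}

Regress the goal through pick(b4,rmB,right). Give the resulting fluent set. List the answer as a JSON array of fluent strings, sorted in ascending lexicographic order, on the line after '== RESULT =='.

Regress:
  G ∩ del = {}  (empty — regression defined)
  G \ add = {ball_in(b1,rmD), carry(b2,left), carry(b4,right)} \ {carry(b4,right)} = {ball_in(b1,rmD), carry(b2,left)}
  ∪ pre   = {ball_in(b1,rmD), carry(b2,left)} ∪ {ball_in(b4,rmB), free(right), robot_in(rmB)}
          = {ball_in(b1,rmD), ball_in(b4,rmB), carry(b2,left), free(right), robot_in(rmB)}

== RESULT ==
["ball_in(b1,rmD)", "ball_in(b4,rmB)", "carry(b2,left)", "free(right)", "robot_in(rmB)"]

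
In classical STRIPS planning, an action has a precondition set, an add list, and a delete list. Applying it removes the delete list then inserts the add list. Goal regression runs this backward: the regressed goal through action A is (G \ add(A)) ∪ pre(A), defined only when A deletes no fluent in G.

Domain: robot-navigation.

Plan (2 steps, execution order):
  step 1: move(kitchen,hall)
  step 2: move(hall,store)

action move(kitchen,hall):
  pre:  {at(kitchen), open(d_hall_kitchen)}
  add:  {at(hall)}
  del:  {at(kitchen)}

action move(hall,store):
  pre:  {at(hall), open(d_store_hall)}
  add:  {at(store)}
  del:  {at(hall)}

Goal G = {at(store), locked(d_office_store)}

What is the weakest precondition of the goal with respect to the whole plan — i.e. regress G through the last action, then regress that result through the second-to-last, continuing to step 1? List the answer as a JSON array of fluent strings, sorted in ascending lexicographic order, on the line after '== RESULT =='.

Regress step by step:
  through step 2 (move(hall,store)): drop {at(store)}, keep {locked(d_office_store)}, require {at(hall), open(d_store_hall)}
    → {at(hall), locked(d_office_store), open(d_store_hall)}
  through step 1 (move(kitchen,hall)): drop {at(hall)}, keep {locked(d_office_store), open(d_store_hall)}, require {at(kitchen), open(d_hall_kitchen)}
    → {at(kitchen), locked(d_office_store), open(d_hall_kitchen), open(d_store_hall)}

== RESULT ==
["at(kitchen)", "locked(d_office_store)", "open(d_hall_kitchen)", "open(d_store_hall)"]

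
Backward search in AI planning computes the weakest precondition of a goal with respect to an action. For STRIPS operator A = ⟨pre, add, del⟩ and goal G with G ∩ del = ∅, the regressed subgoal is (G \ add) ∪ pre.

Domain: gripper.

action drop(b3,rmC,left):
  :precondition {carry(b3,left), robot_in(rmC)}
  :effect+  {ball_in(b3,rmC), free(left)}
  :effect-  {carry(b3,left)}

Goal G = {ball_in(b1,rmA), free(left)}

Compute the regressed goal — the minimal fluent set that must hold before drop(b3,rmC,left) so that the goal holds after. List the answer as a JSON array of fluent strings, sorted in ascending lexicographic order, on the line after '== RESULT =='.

Compute (G \ add) ∪ pre:
  G ∩ del = {}  (empty — regression defined)
  G \ add = {ball_in(b1,rmA), free(left)} \ {ball_in(b3,rmC), free(left)} = {ball_in(b1,rmA)}
  ∪ pre   = {ball_in(b1,rmA)} ∪ {carry(b3,left), robot_in(rmC)}
          = {ball_in(b1,rmA), carry(b3,left), robot_in(rmC)}

== RESULT ==
["ball_in(b1,rmA)", "carry(b3,left)", "robot_in(rmC)"]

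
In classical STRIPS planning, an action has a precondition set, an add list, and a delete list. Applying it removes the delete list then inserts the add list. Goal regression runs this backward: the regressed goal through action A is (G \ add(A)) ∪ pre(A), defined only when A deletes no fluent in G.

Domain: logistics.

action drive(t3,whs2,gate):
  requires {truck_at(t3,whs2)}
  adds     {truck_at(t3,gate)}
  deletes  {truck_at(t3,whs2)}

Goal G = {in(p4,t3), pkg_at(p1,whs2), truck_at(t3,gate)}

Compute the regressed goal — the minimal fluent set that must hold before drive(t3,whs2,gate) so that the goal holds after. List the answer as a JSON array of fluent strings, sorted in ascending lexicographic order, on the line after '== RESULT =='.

Compute (G \ add) ∪ pre:
  G ∩ del = {}  (empty — regression defined)
  G \ add = {in(p4,t3), pkg_at(p1,whs2), truck_at(t3,gate)} \ {truck_at(t3,gate)} = {in(p4,t3), pkg_at(p1,whs2)}
  ∪ pre   = {in(p4,t3), pkg_at(p1,whs2)} ∪ {truck_at(t3,whs2)}
          = {in(p4,t3), pkg_at(p1,whs2), truck_at(t3,whs2)}

== RESULT ==
["in(p4,t3)", "pkg_at(p1,whs2)", "truck_at(t3,whs2)"]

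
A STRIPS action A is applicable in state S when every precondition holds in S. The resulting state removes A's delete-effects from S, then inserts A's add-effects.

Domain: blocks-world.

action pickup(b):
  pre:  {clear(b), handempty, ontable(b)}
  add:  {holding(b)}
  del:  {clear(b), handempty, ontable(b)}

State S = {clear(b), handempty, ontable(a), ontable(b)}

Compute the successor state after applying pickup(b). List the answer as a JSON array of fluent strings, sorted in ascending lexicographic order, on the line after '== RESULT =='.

Progress:
  pre ⊆ S: {clear(b), handempty, ontable(b)} ⊆ S  — applicable
  S \ del = {ontable(a)}
  ∪ add   = {holding(b), ontable(a)}

== RESULT ==
["holding(b)", "ontable(a)"]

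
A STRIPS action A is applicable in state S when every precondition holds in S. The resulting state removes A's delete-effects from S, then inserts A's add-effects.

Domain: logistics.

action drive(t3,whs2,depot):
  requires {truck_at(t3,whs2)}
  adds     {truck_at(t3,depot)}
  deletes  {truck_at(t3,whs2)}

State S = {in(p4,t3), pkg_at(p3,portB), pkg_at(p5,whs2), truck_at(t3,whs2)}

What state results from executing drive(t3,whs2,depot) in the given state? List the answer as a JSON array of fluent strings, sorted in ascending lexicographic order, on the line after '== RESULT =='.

Progress:
  pre ⊆ S: {truck_at(t3,whs2)} ⊆ S  — applicable
  S \ del = {in(p4,t3), pkg_at(p3,portB), pkg_at(p5,whs2)}
  ∪ add   = {in(p4,t3), pkg_at(p3,portB), pkg_at(p5,whs2), truck_at(t3,depot)}

== RESULT ==
["in(p4,t3)", "pkg_at(p3,portB)", "pkg_at(p5,whs2)", "truck_at(t3,depot)"]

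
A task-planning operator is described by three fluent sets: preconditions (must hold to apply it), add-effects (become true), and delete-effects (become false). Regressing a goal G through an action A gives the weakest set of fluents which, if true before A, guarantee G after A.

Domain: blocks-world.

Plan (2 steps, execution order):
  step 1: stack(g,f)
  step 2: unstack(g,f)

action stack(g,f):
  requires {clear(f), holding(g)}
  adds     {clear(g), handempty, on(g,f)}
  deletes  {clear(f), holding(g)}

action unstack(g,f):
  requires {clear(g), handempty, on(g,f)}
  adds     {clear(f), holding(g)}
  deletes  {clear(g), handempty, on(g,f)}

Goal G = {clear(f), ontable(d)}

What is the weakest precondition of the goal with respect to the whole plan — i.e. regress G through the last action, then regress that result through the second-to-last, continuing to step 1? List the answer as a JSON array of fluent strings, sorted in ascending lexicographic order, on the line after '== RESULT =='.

Regress step by step:
  through step 2 (unstack(g,f)): drop {clear(f)}, keep {ontable(d)}, require {clear(g), handempty, on(g,f)}
    → {clear(g), handempty, on(g,f), ontable(d)}
  through step 1 (stack(g,f)): drop {clear(g), handempty, on(g,f)}, keep {ontable(d)}, require {clear(f), holding(g)}
    → {clear(f), holding(g), ontable(d)}

== RESULT ==
["clear(f)", "holding(g)", "ontable(d)"]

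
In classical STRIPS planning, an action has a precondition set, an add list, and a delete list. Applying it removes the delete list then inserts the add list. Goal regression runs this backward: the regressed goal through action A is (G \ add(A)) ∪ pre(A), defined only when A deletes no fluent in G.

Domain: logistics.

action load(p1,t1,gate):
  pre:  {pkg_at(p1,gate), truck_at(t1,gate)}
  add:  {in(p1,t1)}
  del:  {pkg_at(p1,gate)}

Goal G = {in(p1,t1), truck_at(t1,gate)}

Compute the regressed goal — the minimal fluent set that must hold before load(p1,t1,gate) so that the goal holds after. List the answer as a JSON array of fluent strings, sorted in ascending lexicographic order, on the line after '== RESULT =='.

Compute (G \ add) ∪ pre:
  G ∩ del = {}  (empty — regression defined)
  G \ add = {in(p1,t1), truck_at(t1,gate)} \ {in(p1,t1)} = {truck_at(t1,gate)}
  ∪ pre   = {truck_at(t1,gate)} ∪ {pkg_at(p1,gate), truck_at(t1,gate)}
          = {pkg_at(p1,gate), truck_at(t1,gate)}

== RESULT ==
["pkg_at(p1,gate)", "truck_at(t1,gate)"]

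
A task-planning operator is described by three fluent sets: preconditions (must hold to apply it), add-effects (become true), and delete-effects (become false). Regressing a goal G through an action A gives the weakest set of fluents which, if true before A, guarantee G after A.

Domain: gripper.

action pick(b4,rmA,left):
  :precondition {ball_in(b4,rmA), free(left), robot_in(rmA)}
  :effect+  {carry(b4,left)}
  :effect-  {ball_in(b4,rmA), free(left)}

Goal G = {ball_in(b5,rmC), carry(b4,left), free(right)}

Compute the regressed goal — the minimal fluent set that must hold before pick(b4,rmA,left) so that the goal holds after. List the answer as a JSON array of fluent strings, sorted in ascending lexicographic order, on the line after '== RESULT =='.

Regress:
  G ∩ del = {}  (empty — regression defined)
  G \ add = {ball_in(b5,rmC), carry(b4,left), free(right)} \ {carry(b4,left)} = {ball_in(b5,rmC), free(right)}
  ∪ pre   = {ball_in(b5,rmC), free(right)} ∪ {ball_in(b4,rmA), free(left), robot_in(rmA)}
          = {ball_in(b4,rmA), ball_in(b5,rmC), free(left), free(right), robot_in(rmA)}

== RESULT ==
["ball_in(b4,rmA)", "ball_in(b5,rmC)", "free(left)", "free(right)", "robot_in(rmA)"]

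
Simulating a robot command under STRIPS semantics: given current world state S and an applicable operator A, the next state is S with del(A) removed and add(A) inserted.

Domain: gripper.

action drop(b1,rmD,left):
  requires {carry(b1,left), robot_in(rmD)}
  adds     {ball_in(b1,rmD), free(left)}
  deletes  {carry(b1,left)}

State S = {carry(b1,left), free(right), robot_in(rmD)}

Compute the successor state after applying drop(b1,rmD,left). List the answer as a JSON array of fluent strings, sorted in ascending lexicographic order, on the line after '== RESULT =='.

Progress:
  pre ⊆ S: {carry(b1,left), robot_in(rmD)} ⊆ S  — applicable
  S \ del = {free(right), robot_in(rmD)}
  ∪ add   = {ball_in(b1,rmD), free(left), free(right), robot_in(rmD)}

== RESULT ==
["ball_in(b1,rmD)", "free(left)", "free(right)", "robot_in(rmD)"]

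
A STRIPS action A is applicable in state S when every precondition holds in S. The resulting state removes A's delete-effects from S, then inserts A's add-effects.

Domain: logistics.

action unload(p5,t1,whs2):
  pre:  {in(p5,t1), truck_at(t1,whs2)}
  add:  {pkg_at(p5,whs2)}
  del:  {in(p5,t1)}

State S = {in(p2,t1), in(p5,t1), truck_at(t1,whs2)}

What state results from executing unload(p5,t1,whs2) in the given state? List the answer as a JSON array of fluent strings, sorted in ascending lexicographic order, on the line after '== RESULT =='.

Compute (S \ del) ∪ add:
  pre ⊆ S: {in(p5,t1), truck_at(t1,whs2)} ⊆ S  — applicable
  S \ del = {in(p2,t1), truck_at(t1,whs2)}
  ∪ add   = {in(p2,t1), pkg_at(p5,whs2), truck_at(t1,whs2)}

== RESULT ==
["in(p2,t1)", "pkg_at(p5,whs2)", "truck_at(t1,whs2)"]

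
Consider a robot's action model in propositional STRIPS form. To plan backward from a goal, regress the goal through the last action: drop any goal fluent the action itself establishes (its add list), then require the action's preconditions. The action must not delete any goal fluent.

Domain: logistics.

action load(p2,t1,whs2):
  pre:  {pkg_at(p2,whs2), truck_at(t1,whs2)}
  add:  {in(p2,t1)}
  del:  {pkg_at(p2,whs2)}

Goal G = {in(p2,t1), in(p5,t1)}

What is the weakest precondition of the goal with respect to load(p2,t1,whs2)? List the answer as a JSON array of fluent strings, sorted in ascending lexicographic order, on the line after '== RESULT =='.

Compute (G \ add) ∪ pre:
  G ∩ del = {}  (empty — regression defined)
  G \ add = {in(p2,t1), in(p5,t1)} \ {in(p2,t1)} = {in(p5,t1)}
  ∪ pre   = {in(p5,t1)} ∪ {pkg_at(p2,whs2), truck_at(t1,whs2)}
          = {in(p5,t1), pkg_at(p2,whs2), truck_at(t1,whs2)}

== RESULT ==
["in(p5,t1)", "pkg_at(p2,whs2)", "truck_at(t1,whs2)"]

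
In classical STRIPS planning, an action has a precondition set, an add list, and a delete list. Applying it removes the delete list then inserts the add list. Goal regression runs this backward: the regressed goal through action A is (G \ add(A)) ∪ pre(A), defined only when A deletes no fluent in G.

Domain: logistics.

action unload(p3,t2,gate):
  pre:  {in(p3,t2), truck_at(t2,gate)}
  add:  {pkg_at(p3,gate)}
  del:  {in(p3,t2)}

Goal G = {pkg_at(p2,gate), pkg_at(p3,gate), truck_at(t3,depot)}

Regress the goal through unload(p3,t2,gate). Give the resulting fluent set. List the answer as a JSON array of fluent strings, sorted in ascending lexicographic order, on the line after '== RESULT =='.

Regress:
  G ∩ del = {}  (empty — regression defined)
  G \ add = {pkg_at(p2,gate), pkg_at(p3,gate), truck_at(t3,depot)} \ {pkg_at(p3,gate)} = {pkg_at(p2,gate), truck_at(t3,depot)}
  ∪ pre   = {pkg_at(p2,gate), truck_at(t3,depot)} ∪ {in(p3,t2), truck_at(t2,gate)}
          = {in(p3,t2), pkg_at(p2,gate), truck_at(t2,gate), truck_at(t3,depot)}

== RESULT ==
["in(p3,t2)", "pkg_at(p2,gate)", "truck_at(t2,gate)", "truck_at(t3,depot)"]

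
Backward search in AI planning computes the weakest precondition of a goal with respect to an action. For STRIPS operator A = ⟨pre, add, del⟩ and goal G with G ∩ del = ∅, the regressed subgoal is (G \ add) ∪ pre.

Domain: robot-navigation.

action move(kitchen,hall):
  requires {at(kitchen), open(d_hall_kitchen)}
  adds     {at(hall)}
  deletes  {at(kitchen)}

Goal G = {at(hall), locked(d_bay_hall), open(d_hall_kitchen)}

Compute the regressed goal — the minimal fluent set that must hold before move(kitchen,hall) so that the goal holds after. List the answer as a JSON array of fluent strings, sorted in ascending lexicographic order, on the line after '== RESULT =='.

Regress:
  G ∩ del = {}  (empty — regression defined)
  G \ add = {at(hall), locked(d_bay_hall), open(d_hall_kitchen)} \ {at(hall)} = {locked(d_bay_hall), open(d_hall_kitchen)}
  ∪ pre   = {locked(d_bay_hall), open(d_hall_kitchen)} ∪ {at(kitchen), open(d_hall_kitchen)}
          = {at(kitchen), locked(d_bay_hall), open(d_hall_kitchen)}

== RESULT ==
["at(kitchen)", "locked(d_bay_hall)", "open(d_hall_kitchen)"]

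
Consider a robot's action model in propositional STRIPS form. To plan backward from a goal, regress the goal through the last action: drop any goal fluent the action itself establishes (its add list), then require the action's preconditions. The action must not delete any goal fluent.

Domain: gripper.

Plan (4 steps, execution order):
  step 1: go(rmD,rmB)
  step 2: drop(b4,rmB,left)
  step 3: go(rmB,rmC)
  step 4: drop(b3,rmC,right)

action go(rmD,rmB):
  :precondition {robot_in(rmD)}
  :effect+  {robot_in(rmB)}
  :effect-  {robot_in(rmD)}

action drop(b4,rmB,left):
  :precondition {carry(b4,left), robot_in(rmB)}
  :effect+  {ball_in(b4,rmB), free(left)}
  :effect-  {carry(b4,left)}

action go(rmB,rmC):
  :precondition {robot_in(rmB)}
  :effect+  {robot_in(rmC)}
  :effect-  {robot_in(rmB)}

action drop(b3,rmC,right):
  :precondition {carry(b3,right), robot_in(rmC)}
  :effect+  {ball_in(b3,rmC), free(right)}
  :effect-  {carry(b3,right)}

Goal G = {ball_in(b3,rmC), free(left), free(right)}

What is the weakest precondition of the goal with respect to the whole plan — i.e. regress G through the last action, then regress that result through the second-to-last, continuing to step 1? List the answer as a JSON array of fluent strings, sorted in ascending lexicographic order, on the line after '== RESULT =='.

Work backward from the goal:
  through step 4 (drop(b3,rmC,right)): drop {ball_in(b3,rmC), free(right)}, keep {free(left)}, require {carry(b3,right), robot_in(rmC)}
    → {carry(b3,right), free(left), robot_in(rmC)}
  through step 3 (go(rmB,rmC)): drop {robot_in(rmC)}, keep {carry(b3,right), free(left)}, require {robot_in(rmB)}
    → {carry(b3,right), free(left), robot_in(rmB)}
  through step 2 (drop(b4,rmB,left)): drop {free(left)}, keep {carry(b3,right), robot_in(rmB)}, require {carry(b4,left), robot_in(rmB)}
    → {carry(b3,right), carry(b4,left), robot_in(rmB)}
  through step 1 (go(rmD,rmB)): drop {robot_in(rmB)}, keep {carry(b3,right), carry(b4,left)}, require {robot_in(rmD)}
    → {carry(b3,right), carry(b4,left), robot_in(rmD)}

== RESULT ==
["carry(b3,right)", "carry(b4,left)", "robot_in(rmD)"]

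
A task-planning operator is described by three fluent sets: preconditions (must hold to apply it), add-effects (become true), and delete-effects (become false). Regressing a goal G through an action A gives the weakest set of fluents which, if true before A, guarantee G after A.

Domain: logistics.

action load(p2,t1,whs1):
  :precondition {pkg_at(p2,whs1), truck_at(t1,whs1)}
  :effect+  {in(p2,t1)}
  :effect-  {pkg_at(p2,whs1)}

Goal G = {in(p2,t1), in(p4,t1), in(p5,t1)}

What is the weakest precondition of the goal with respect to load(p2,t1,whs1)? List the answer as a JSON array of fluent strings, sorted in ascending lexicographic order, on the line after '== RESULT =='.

Compute (G \ add) ∪ pre:
  G ∩ del = {}  (empty — regression defined)
  G \ add = {in(p2,t1), in(p4,t1), in(p5,t1)} \ {in(p2,t1)} = {in(p4,t1), in(p5,t1)}
  ∪ pre   = {in(p4,t1), in(p5,t1)} ∪ {pkg_at(p2,whs1), truck_at(t1,whs1)}
          = {in(p4,t1), in(p5,t1), pkg_at(p2,whs1), truck_at(t1,whs1)}

== RESULT ==
["in(p4,t1)", "in(p5,t1)", "pkg_at(p2,whs1)", "truck_at(t1,whs1)"]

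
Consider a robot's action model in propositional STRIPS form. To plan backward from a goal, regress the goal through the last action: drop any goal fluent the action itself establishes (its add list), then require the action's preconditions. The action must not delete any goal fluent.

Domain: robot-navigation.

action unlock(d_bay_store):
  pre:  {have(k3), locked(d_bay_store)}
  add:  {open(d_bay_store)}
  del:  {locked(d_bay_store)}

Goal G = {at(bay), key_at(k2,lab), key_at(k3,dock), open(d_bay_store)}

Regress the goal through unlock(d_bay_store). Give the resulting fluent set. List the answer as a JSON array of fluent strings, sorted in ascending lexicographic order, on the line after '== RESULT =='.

Compute (G \ add) ∪ pre:
  G ∩ del = {}  (empty — regression defined)
  G \ add = {at(bay), key_at(k2,lab), key_at(k3,dock), open(d_bay_store)} \ {open(d_bay_store)} = {at(bay), key_at(k2,lab), key_at(k3,dock)}
  ∪ pre   = {at(bay), key_at(k2,lab), key_at(k3,dock)} ∪ {have(k3), locked(d_bay_store)}
          = {at(bay), have(k3), key_at(k2,lab), key_at(k3,dock), locked(d_bay_store)}

== RESULT ==
["at(bay)", "have(k3)", "key_at(k2,lab)", "key_at(k3,dock)", "locked(d_bay_store)"]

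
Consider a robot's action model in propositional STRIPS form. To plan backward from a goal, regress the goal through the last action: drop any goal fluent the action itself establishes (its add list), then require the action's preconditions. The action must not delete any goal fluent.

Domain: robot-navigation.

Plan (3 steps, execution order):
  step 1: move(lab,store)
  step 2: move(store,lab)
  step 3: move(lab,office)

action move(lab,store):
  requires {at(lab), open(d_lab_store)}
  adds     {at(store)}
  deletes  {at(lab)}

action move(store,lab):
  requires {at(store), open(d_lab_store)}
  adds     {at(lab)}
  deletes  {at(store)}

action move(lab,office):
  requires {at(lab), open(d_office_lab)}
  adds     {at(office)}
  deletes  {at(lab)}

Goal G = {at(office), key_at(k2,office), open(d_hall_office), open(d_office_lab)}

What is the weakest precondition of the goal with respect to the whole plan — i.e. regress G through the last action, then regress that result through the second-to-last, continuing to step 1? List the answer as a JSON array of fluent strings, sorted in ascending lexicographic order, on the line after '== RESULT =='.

Regress step by step:
  through step 3 (move(lab,office)): drop {at(office)}, keep {key_at(k2,office), open(d_hall_office), open(d_office_lab)}, require {at(lab), open(d_office_lab)}
    → {at(lab), key_at(k2,office), open(d_hall_office), open(d_office_lab)}
  through step 2 (move(store,lab)): drop {at(lab)}, keep {key_at(k2,office), open(d_hall_office), open(d_office_lab)}, require {at(store), open(d_lab_store)}
    → {at(store), key_at(k2,office), open(d_hall_office), open(d_lab_store), open(d_office_lab)}
  through step 1 (move(lab,store)): drop {at(store)}, keep {key_at(k2,office), open(d_hall_office), open(d_lab_store), open(d_office_lab)}, require {at(lab), open(d_lab_store)}
    → {at(lab), key_at(k2,office), open(d_hall_office), open(d_lab_store), open(d_office_lab)}

== RESULT ==
["at(lab)", "key_at(k2,office)", "open(d_hall_office)", "open(d_lab_store)", "open(d_office_lab)"]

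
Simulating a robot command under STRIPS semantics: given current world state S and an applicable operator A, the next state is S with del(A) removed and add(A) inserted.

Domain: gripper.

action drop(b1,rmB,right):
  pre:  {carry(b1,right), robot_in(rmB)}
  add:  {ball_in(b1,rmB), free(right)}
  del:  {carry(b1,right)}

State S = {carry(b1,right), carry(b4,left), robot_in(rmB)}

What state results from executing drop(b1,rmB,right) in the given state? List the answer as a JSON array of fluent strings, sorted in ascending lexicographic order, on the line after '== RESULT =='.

Progress:
  pre ⊆ S: {carry(b1,right), robot_in(rmB)} ⊆ S  — applicable
  S \ del = {carry(b4,left), robot_in(rmB)}
  ∪ add   = {ball_in(b1,rmB), carry(b4,left), free(right), robot_in(rmB)}

== RESULT ==
["ball_in(b1,rmB)", "carry(b4,left)", "free(right)", "robot_in(rmB)"]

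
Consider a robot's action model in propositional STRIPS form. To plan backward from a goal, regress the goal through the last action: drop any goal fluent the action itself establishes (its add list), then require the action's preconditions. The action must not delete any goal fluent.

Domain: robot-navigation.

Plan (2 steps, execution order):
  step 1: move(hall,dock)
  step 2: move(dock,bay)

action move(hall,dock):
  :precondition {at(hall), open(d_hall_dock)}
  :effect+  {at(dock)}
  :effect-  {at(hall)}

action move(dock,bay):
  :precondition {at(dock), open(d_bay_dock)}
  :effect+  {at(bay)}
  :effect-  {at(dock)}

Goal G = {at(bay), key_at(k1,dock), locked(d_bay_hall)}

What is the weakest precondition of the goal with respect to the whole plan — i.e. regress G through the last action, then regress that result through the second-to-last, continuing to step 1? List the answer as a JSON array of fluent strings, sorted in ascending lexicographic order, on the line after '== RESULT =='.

Regress step by step:
  through step 2 (move(dock,bay)): drop {at(bay)}, keep {key_at(k1,dock), locked(d_bay_hall)}, require {at(dock), open(d_bay_dock)}
    → {at(dock), key_at(k1,dock), locked(d_bay_hall), open(d_bay_dock)}
  through step 1 (move(hall,dock)): drop {at(dock)}, keep {key_at(k1,dock), locked(d_bay_hall), open(d_bay_dock)}, require {at(hall), open(d_hall_dock)}
    → {at(hall), key_at(k1,dock), locked(d_bay_hall), open(d_bay_dock), open(d_hall_dock)}

== RESULT ==
["at(hall)", "key_at(k1,dock)", "locked(d_bay_hall)", "open(d_bay_dock)", "open(d_hall_dock)"]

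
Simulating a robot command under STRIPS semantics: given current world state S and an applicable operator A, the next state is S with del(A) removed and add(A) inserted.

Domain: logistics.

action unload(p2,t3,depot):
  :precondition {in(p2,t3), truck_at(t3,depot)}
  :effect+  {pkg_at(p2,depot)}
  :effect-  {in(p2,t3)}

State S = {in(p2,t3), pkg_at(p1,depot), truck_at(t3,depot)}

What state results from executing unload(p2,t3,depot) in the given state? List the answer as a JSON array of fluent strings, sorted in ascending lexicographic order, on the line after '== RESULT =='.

Progress:
  pre ⊆ S: {in(p2,t3), truck_at(t3,depot)} ⊆ S  — applicable
  S \ del = {pkg_at(p1,depot), truck_at(t3,depot)}
  ∪ add   = {pkg_at(p1,depot), pkg_at(p2,depot), truck_at(t3,depot)}

== RESULT ==
["pkg_at(p1,depot)", "pkg_at(p2,depot)", "truck_at(t3,depot)"]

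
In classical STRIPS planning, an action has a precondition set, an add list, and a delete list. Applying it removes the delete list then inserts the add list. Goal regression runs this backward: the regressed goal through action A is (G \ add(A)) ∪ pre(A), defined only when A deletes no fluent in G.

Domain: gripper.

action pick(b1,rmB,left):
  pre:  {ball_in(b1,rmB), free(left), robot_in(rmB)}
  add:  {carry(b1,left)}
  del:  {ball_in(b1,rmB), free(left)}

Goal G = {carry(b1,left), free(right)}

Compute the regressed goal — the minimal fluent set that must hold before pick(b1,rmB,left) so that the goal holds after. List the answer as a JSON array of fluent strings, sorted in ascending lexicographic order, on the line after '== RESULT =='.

Compute (G \ add) ∪ pre:
  G ∩ del = {}  (empty — regression defined)
  G \ add = {carry(b1,left), free(right)} \ {carry(b1,left)} = {free(right)}
  ∪ pre   = {free(right)} ∪ {ball_in(b1,rmB), free(left), robot_in(rmB)}
          = {ball_in(b1,rmB), free(left), free(right), robot_in(rmB)}

== RESULT ==
["ball_in(b1,rmB)", "free(left)", "free(right)", "robot_in(rmB)"]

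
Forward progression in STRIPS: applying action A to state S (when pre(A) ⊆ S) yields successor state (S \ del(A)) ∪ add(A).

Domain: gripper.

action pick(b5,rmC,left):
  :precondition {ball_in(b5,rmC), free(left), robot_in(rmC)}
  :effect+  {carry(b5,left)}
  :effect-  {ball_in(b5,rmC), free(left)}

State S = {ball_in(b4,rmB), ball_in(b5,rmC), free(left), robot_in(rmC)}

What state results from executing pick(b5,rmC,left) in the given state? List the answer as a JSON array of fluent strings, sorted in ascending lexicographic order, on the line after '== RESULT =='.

Compute (S \ del) ∪ add:
  pre ⊆ S: {ball_in(b5,rmC), free(left), robot_in(rmC)} ⊆ S  — applicable
  S \ del = {ball_in(b4,rmB), robot_in(rmC)}
  ∪ add   = {ball_in(b4,rmB), carry(b5,left), robot_in(rmC)}

== RESULT ==
["ball_in(b4,rmB)", "carry(b5,left)", "robot_in(rmC)"]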